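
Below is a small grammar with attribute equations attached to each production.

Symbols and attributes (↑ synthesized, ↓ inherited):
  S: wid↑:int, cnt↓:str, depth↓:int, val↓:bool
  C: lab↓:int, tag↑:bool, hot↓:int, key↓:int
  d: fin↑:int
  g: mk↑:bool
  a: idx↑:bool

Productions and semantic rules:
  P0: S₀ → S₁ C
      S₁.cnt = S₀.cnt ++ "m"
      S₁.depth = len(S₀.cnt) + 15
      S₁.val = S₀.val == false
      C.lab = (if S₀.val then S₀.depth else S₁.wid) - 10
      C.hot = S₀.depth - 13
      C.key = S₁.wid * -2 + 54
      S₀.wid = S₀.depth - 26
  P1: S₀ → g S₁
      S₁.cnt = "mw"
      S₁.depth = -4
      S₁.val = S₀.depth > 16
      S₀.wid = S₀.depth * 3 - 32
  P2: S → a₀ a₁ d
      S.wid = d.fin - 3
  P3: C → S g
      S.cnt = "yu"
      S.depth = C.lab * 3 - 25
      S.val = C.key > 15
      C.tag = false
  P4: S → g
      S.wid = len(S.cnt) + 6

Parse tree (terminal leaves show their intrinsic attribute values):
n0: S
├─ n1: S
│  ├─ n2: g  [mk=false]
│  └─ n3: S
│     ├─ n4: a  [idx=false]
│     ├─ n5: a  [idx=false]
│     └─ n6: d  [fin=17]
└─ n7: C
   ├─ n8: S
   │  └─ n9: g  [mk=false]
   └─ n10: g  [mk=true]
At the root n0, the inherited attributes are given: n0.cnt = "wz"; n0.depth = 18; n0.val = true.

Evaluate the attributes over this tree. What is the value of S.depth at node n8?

-1

1. n0.cnt = "wz"  [given at root]
2. n0.depth = 18  [given at root]
3. n0.val = true  [given at root]
4. n1.cnt = "wzm"  [S₀.cnt ++ "m"]
5. n1.depth = 17  [len(S₀.cnt) + 15]
6. n1.val = false  [S₀.val == false]
7. n2.mk = false  [terminal]
8. n3.cnt = "mw"  ["mw"]
9. n3.depth = -4  [-4]
10. n3.val = true  [S₀.depth > 16]
11. n4.idx = false  [terminal]
12. n5.idx = false  [terminal]
13. n6.fin = 17  [terminal]
14. n3.wid = 14  [d.fin - 3]
15. n1.wid = 19  [S₀.depth * 3 - 32]
16. n7.lab = 8  [(if S₀.val then S₀.depth else S₁.wid) - 10]
17. n7.hot = 5  [S₀.depth - 13]
18. n7.key = 16  [S₁.wid * -2 + 54]
19. n8.cnt = "yu"  ["yu"]
20. n8.depth = -1  [C.lab * 3 - 25]
21. n8.val = true  [C.key > 15]
22. n9.mk = false  [terminal]
23. n8.wid = 8  [len(S.cnt) + 6]
24. n10.mk = true  [terminal]
25. n7.tag = false  [false]
26. n0.wid = -8  [S₀.depth - 26]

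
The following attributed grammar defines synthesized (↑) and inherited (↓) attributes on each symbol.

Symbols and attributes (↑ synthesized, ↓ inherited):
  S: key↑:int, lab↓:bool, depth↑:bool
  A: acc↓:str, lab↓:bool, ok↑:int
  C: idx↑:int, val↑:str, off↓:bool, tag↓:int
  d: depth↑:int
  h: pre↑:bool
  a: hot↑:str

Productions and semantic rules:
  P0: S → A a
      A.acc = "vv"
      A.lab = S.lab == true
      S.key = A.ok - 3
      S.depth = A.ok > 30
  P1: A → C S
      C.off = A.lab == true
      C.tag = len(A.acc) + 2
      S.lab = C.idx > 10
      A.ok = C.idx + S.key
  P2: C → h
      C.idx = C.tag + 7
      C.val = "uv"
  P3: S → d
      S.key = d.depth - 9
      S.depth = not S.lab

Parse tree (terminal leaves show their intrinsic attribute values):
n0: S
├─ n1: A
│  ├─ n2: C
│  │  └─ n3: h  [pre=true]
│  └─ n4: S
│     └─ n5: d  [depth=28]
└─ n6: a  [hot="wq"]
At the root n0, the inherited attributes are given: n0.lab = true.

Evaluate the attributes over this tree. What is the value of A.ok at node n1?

30

1. n0.lab = true  [given at root]
2. n1.acc = "vv"  ["vv"]
3. n1.lab = true  [S.lab == true]
4. n2.off = true  [A.lab == true]
5. n2.tag = 4  [len(A.acc) + 2]
6. n3.pre = true  [terminal]
7. n2.idx = 11  [C.tag + 7]
8. n2.val = "uv"  ["uv"]
9. n4.lab = true  [C.idx > 10]
10. n5.depth = 28  [terminal]
11. n4.key = 19  [d.depth - 9]
12. n4.depth = false  [not S.lab]
13. n1.ok = 30  [C.idx + S.key]
14. n6.hot = "wq"  [terminal]
15. n0.key = 27  [A.ok - 3]
16. n0.depth = false  [A.ok > 30]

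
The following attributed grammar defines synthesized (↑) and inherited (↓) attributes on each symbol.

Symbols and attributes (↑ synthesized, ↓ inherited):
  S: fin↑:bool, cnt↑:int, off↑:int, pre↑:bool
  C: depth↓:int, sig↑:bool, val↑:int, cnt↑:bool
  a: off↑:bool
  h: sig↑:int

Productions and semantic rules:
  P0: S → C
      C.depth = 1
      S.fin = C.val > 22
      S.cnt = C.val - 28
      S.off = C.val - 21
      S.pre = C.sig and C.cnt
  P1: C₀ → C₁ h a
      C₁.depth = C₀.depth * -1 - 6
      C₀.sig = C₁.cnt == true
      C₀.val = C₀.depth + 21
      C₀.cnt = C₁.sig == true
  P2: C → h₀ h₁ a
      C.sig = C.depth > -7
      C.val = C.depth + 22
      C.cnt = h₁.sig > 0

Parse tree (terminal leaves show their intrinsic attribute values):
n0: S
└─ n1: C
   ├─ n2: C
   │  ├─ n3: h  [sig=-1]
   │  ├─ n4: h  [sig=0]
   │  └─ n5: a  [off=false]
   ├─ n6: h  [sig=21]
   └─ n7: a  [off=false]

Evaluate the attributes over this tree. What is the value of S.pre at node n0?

1. n1.depth = 1  [1]
2. n2.depth = -7  [C₀.depth * -1 - 6]
3. n3.sig = -1  [terminal]
4. n4.sig = 0  [terminal]
5. n5.off = false  [terminal]
6. n2.sig = false  [C.depth > -7]
7. n2.val = 15  [C.depth + 22]
8. n2.cnt = false  [h₁.sig > 0]
9. n6.sig = 21  [terminal]
10. n7.off = false  [terminal]
11. n1.sig = false  [C₁.cnt == true]
12. n1.val = 22  [C₀.depth + 21]
13. n1.cnt = false  [C₁.sig == true]
14. n0.fin = false  [C.val > 22]
15. n0.cnt = -6  [C.val - 28]
16. n0.off = 1  [C.val - 21]
17. n0.pre = false  [C.sig and C.cnt]

false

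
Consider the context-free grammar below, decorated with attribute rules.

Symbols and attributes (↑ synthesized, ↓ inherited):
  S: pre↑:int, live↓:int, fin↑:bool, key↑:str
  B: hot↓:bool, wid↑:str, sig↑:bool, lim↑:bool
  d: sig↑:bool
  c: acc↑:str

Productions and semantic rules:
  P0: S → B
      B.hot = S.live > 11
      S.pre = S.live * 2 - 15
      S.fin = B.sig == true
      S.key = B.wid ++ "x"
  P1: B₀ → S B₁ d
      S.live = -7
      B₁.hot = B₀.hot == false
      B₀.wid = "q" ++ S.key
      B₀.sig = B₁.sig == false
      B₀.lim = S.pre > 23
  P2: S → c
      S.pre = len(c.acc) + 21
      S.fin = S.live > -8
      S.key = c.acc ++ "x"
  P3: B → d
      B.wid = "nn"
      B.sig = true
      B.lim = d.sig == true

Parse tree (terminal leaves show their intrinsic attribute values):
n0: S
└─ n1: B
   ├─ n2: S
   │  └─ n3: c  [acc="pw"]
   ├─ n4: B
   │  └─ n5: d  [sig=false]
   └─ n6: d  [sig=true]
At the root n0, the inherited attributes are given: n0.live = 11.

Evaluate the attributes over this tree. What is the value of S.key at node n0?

"qpwxx"

1. n0.live = 11  [given at root]
2. n1.hot = false  [S.live > 11]
3. n2.live = -7  [-7]
4. n3.acc = "pw"  [terminal]
5. n2.pre = 23  [len(c.acc) + 21]
6. n2.fin = true  [S.live > -8]
7. n2.key = "pwx"  [c.acc ++ "x"]
8. n4.hot = true  [B₀.hot == false]
9. n5.sig = false  [terminal]
10. n4.wid = "nn"  ["nn"]
11. n4.sig = true  [true]
12. n4.lim = false  [d.sig == true]
13. n6.sig = true  [terminal]
14. n1.wid = "qpwx"  ["q" ++ S.key]
15. n1.sig = false  [B₁.sig == false]
16. n1.lim = false  [S.pre > 23]
17. n0.pre = 7  [S.live * 2 - 15]
18. n0.fin = false  [B.sig == true]
19. n0.key = "qpwxx"  [B.wid ++ "x"]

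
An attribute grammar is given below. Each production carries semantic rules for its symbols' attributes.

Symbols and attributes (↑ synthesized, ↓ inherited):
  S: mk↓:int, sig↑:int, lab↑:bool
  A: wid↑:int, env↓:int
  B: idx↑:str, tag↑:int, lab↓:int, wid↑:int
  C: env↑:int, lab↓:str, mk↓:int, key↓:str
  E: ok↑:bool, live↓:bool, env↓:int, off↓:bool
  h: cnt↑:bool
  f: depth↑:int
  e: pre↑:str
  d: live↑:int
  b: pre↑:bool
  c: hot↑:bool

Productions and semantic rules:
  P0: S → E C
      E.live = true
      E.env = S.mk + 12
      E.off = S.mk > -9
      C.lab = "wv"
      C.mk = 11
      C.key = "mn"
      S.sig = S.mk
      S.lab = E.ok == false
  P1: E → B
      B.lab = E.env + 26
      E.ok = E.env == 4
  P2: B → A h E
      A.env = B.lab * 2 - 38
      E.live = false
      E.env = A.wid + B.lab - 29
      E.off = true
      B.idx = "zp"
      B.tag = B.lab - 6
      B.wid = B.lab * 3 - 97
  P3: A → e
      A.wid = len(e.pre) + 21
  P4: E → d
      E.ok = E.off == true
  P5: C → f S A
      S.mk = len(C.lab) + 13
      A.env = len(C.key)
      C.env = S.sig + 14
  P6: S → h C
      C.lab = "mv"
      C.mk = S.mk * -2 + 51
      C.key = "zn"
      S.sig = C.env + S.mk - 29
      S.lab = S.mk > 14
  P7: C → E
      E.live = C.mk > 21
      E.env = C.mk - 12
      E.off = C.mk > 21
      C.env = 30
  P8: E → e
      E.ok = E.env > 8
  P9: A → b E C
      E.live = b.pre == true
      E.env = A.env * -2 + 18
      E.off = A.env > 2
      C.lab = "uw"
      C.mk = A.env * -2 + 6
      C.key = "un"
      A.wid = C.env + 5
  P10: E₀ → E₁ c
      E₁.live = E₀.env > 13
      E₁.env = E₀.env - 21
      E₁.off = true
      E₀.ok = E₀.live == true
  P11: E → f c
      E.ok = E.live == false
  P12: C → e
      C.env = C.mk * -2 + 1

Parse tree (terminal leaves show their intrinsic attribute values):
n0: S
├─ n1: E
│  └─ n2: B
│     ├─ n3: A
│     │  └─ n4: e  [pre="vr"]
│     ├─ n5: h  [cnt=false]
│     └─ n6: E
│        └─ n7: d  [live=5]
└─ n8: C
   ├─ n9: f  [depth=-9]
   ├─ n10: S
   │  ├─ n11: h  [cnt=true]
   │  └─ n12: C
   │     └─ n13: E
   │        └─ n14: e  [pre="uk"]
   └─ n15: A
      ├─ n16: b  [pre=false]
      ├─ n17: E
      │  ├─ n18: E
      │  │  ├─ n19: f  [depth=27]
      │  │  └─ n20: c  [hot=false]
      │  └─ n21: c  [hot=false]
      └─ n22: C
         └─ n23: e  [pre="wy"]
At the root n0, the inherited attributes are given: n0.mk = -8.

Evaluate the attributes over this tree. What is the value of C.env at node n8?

1. n0.mk = -8  [given at root]
2. n1.live = true  [true]
3. n1.env = 4  [S.mk + 12]
4. n1.off = true  [S.mk > -9]
5. n2.lab = 30  [E.env + 26]
6. n3.env = 22  [B.lab * 2 - 38]
7. n4.pre = "vr"  [terminal]
8. n3.wid = 23  [len(e.pre) + 21]
9. n5.cnt = false  [terminal]
10. n6.live = false  [false]
11. n6.env = 24  [A.wid + B.lab - 29]
12. n6.off = true  [true]
13. n7.live = 5  [terminal]
14. n6.ok = true  [E.off == true]
15. n2.idx = "zp"  ["zp"]
16. n2.tag = 24  [B.lab - 6]
17. n2.wid = -7  [B.lab * 3 - 97]
18. n1.ok = true  [E.env == 4]
19. n8.lab = "wv"  ["wv"]
20. n8.mk = 11  [11]
21. n8.key = "mn"  ["mn"]
22. n9.depth = -9  [terminal]
23. n10.mk = 15  [len(C.lab) + 13]
24. n11.cnt = true  [terminal]
25. n12.lab = "mv"  ["mv"]
26. n12.mk = 21  [S.mk * -2 + 51]
27. n12.key = "zn"  ["zn"]
28. n13.live = false  [C.mk > 21]
29. n13.env = 9  [C.mk - 12]
30. n13.off = false  [C.mk > 21]
31. n14.pre = "uk"  [terminal]
32. n13.ok = true  [E.env > 8]
33. n12.env = 30  [30]
34. n10.sig = 16  [C.env + S.mk - 29]
35. n10.lab = true  [S.mk > 14]
36. n15.env = 2  [len(C.key)]
37. n16.pre = false  [terminal]
38. n17.live = false  [b.pre == true]
39. n17.env = 14  [A.env * -2 + 18]
40. n17.off = false  [A.env > 2]
41. n18.live = true  [E₀.env > 13]
42. n18.env = -7  [E₀.env - 21]
43. n18.off = true  [true]
44. n19.depth = 27  [terminal]
45. n20.hot = false  [terminal]
46. n18.ok = false  [E.live == false]
47. n21.hot = false  [terminal]
48. n17.ok = false  [E₀.live == true]
49. n22.lab = "uw"  ["uw"]
50. n22.mk = 2  [A.env * -2 + 6]
51. n22.key = "un"  ["un"]
52. n23.pre = "wy"  [terminal]
53. n22.env = -3  [C.mk * -2 + 1]
54. n15.wid = 2  [C.env + 5]
55. n8.env = 30  [S.sig + 14]
56. n0.sig = -8  [S.mk]
57. n0.lab = false  [E.ok == false]

30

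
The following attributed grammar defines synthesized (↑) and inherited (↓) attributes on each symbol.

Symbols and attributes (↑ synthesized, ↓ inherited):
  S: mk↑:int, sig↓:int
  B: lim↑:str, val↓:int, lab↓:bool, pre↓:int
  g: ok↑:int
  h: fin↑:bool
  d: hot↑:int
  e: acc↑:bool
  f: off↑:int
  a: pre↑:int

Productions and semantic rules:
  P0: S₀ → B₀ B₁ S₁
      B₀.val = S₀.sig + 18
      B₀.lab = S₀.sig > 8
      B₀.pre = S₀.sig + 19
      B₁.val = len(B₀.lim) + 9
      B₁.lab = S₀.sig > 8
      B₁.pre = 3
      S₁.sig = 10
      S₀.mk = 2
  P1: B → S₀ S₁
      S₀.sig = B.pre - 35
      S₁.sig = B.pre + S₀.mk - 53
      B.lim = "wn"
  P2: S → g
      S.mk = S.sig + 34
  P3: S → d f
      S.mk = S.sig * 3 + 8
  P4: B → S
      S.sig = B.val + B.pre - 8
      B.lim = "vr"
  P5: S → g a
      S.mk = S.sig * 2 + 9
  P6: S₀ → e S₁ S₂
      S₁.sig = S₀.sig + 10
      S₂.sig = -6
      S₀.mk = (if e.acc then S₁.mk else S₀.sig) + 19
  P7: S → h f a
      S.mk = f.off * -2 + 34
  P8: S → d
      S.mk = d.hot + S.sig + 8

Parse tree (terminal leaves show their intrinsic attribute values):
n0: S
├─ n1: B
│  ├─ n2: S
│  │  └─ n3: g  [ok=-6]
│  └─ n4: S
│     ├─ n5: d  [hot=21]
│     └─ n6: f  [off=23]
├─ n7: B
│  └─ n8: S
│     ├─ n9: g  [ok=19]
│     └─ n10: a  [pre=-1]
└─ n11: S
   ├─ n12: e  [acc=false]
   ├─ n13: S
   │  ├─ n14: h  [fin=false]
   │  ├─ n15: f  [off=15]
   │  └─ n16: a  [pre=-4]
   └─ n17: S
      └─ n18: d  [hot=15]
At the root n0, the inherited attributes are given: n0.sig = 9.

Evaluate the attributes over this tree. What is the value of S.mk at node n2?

1. n0.sig = 9  [given at root]
2. n1.val = 27  [S₀.sig + 18]
3. n1.lab = true  [S₀.sig > 8]
4. n1.pre = 28  [S₀.sig + 19]
5. n2.sig = -7  [B.pre - 35]
6. n3.ok = -6  [terminal]
7. n2.mk = 27  [S.sig + 34]
8. n4.sig = 2  [B.pre + S₀.mk - 53]
9. n5.hot = 21  [terminal]
10. n6.off = 23  [terminal]
11. n4.mk = 14  [S.sig * 3 + 8]
12. n1.lim = "wn"  ["wn"]
13. n7.val = 11  [len(B₀.lim) + 9]
14. n7.lab = true  [S₀.sig > 8]
15. n7.pre = 3  [3]
16. n8.sig = 6  [B.val + B.pre - 8]
17. n9.ok = 19  [terminal]
18. n10.pre = -1  [terminal]
19. n8.mk = 21  [S.sig * 2 + 9]
20. n7.lim = "vr"  ["vr"]
21. n11.sig = 10  [10]
22. n12.acc = false  [terminal]
23. n13.sig = 20  [S₀.sig + 10]
24. n14.fin = false  [terminal]
25. n15.off = 15  [terminal]
26. n16.pre = -4  [terminal]
27. n13.mk = 4  [f.off * -2 + 34]
28. n17.sig = -6  [-6]
29. n18.hot = 15  [terminal]
30. n17.mk = 17  [d.hot + S.sig + 8]
31. n11.mk = 29  [(if e.acc then S₁.mk else S₀.sig) + 19]
32. n0.mk = 2  [2]

27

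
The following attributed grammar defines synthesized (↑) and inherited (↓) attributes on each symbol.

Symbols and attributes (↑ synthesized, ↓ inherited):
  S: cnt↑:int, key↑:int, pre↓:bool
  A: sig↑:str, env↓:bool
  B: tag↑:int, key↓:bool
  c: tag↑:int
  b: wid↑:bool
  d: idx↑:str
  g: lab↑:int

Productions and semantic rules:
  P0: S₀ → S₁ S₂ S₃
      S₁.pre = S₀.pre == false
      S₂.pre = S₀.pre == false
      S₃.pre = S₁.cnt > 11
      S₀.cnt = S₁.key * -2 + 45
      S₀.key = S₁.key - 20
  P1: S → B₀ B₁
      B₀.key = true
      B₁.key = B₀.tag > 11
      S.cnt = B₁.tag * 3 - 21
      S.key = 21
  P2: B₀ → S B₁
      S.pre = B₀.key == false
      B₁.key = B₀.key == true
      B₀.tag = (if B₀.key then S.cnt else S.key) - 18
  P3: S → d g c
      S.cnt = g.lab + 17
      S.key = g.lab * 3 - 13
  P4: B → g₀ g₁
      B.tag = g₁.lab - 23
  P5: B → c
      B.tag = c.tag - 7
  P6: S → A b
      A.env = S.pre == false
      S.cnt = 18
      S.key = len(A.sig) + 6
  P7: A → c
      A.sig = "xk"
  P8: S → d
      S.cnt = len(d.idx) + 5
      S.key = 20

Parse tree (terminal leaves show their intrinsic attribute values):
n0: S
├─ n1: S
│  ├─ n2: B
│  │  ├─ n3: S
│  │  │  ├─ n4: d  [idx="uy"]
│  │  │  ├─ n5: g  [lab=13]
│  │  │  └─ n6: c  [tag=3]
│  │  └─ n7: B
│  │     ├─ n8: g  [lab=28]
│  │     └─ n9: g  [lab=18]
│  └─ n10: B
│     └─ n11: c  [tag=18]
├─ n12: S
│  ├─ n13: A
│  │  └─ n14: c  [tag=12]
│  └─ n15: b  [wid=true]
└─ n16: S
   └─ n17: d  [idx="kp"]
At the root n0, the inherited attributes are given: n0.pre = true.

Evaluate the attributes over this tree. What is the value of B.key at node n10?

true

1. n0.pre = true  [given at root]
2. n1.pre = false  [S₀.pre == false]
3. n2.key = true  [true]
4. n3.pre = false  [B₀.key == false]
5. n4.idx = "uy"  [terminal]
6. n5.lab = 13  [terminal]
7. n6.tag = 3  [terminal]
8. n3.cnt = 30  [g.lab + 17]
9. n3.key = 26  [g.lab * 3 - 13]
10. n7.key = true  [B₀.key == true]
11. n8.lab = 28  [terminal]
12. n9.lab = 18  [terminal]
13. n7.tag = -5  [g₁.lab - 23]
14. n2.tag = 12  [(if B₀.key then S.cnt else S.key) - 18]
15. n10.key = true  [B₀.tag > 11]
16. n11.tag = 18  [terminal]
17. n10.tag = 11  [c.tag - 7]
18. n1.cnt = 12  [B₁.tag * 3 - 21]
19. n1.key = 21  [21]
20. n12.pre = false  [S₀.pre == false]
21. n13.env = true  [S.pre == false]
22. n14.tag = 12  [terminal]
23. n13.sig = "xk"  ["xk"]
24. n15.wid = true  [terminal]
25. n12.cnt = 18  [18]
26. n12.key = 8  [len(A.sig) + 6]
27. n16.pre = true  [S₁.cnt > 11]
28. n17.idx = "kp"  [terminal]
29. n16.cnt = 7  [len(d.idx) + 5]
30. n16.key = 20  [20]
31. n0.cnt = 3  [S₁.key * -2 + 45]
32. n0.key = 1  [S₁.key - 20]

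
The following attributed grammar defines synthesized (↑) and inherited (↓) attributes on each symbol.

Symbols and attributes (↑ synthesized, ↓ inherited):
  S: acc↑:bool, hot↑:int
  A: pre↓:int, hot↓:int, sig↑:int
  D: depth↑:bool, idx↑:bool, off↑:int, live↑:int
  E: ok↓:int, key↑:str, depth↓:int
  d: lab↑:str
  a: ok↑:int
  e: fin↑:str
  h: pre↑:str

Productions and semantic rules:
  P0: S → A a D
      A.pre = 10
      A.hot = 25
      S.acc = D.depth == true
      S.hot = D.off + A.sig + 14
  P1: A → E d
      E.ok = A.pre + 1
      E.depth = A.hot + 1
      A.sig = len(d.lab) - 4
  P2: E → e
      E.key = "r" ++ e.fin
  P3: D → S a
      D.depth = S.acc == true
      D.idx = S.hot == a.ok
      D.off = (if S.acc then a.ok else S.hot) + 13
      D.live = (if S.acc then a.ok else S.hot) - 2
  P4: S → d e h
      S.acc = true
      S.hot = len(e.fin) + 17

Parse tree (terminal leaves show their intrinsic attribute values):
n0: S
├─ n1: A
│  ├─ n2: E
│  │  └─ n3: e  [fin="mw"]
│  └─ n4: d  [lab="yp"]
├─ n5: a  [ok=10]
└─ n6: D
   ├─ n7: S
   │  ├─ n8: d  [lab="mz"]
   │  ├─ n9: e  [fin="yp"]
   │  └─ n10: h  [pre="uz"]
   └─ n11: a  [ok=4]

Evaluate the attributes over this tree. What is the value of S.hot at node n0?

29

1. n1.pre = 10  [10]
2. n1.hot = 25  [25]
3. n2.ok = 11  [A.pre + 1]
4. n2.depth = 26  [A.hot + 1]
5. n3.fin = "mw"  [terminal]
6. n2.key = "rmw"  ["r" ++ e.fin]
7. n4.lab = "yp"  [terminal]
8. n1.sig = -2  [len(d.lab) - 4]
9. n5.ok = 10  [terminal]
10. n8.lab = "mz"  [terminal]
11. n9.fin = "yp"  [terminal]
12. n10.pre = "uz"  [terminal]
13. n7.acc = true  [true]
14. n7.hot = 19  [len(e.fin) + 17]
15. n11.ok = 4  [terminal]
16. n6.depth = true  [S.acc == true]
17. n6.idx = false  [S.hot == a.ok]
18. n6.off = 17  [(if S.acc then a.ok else S.hot) + 13]
19. n6.live = 2  [(if S.acc then a.ok else S.hot) - 2]
20. n0.acc = true  [D.depth == true]
21. n0.hot = 29  [D.off + A.sig + 14]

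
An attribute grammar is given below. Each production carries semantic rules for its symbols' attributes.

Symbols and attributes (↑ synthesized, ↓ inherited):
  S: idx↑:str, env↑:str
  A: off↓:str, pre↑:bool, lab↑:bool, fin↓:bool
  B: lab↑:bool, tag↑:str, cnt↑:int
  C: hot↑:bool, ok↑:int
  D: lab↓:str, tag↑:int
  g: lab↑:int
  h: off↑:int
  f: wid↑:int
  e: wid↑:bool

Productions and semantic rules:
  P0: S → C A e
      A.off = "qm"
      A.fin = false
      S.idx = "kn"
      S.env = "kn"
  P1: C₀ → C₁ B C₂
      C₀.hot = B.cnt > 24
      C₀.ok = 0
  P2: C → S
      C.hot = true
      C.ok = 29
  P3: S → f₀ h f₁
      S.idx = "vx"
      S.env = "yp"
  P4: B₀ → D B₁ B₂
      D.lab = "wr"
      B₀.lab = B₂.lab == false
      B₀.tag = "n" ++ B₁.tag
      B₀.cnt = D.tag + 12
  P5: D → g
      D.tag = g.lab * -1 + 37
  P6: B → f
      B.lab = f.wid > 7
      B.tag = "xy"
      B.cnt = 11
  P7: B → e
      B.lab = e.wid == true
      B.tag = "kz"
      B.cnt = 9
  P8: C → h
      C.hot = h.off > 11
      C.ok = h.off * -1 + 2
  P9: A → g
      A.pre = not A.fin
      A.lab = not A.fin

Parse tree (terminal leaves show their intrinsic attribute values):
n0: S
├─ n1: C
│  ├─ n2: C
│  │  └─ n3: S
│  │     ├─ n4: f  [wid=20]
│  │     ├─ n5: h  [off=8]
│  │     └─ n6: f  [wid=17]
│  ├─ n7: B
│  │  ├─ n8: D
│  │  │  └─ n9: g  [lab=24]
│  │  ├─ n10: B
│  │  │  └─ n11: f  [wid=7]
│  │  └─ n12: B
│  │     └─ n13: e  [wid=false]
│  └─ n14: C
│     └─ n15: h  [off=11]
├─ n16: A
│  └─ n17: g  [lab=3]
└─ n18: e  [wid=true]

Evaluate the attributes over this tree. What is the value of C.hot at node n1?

true

1. n4.wid = 20  [terminal]
2. n5.off = 8  [terminal]
3. n6.wid = 17  [terminal]
4. n3.idx = "vx"  ["vx"]
5. n3.env = "yp"  ["yp"]
6. n2.hot = true  [true]
7. n2.ok = 29  [29]
8. n8.lab = "wr"  ["wr"]
9. n9.lab = 24  [terminal]
10. n8.tag = 13  [g.lab * -1 + 37]
11. n11.wid = 7  [terminal]
12. n10.lab = false  [f.wid > 7]
13. n10.tag = "xy"  ["xy"]
14. n10.cnt = 11  [11]
15. n13.wid = false  [terminal]
16. n12.lab = false  [e.wid == true]
17. n12.tag = "kz"  ["kz"]
18. n12.cnt = 9  [9]
19. n7.lab = true  [B₂.lab == false]
20. n7.tag = "nxy"  ["n" ++ B₁.tag]
21. n7.cnt = 25  [D.tag + 12]
22. n15.off = 11  [terminal]
23. n14.hot = false  [h.off > 11]
24. n14.ok = -9  [h.off * -1 + 2]
25. n1.hot = true  [B.cnt > 24]
26. n1.ok = 0  [0]
27. n16.off = "qm"  ["qm"]
28. n16.fin = false  [false]
29. n17.lab = 3  [terminal]
30. n16.pre = true  [not A.fin]
31. n16.lab = true  [not A.fin]
32. n18.wid = true  [terminal]
33. n0.idx = "kn"  ["kn"]
34. n0.env = "kn"  ["kn"]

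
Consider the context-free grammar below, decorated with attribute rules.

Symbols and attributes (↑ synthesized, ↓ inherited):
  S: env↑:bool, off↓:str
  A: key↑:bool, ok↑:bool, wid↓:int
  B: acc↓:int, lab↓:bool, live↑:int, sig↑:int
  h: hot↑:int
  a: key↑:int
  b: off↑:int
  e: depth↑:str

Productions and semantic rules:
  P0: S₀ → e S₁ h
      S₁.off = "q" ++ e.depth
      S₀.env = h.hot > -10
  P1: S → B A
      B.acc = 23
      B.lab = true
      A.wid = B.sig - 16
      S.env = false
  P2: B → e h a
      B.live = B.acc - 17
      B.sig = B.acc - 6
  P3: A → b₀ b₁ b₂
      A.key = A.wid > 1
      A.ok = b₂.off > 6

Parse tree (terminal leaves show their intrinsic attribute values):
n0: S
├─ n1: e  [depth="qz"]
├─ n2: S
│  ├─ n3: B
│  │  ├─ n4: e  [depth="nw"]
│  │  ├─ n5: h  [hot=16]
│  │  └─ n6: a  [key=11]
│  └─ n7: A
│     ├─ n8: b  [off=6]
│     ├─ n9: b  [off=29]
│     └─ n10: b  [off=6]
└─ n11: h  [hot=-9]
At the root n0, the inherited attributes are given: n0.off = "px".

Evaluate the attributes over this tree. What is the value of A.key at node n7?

false

1. n0.off = "px"  [given at root]
2. n1.depth = "qz"  [terminal]
3. n2.off = "qqz"  ["q" ++ e.depth]
4. n3.acc = 23  [23]
5. n3.lab = true  [true]
6. n4.depth = "nw"  [terminal]
7. n5.hot = 16  [terminal]
8. n6.key = 11  [terminal]
9. n3.live = 6  [B.acc - 17]
10. n3.sig = 17  [B.acc - 6]
11. n7.wid = 1  [B.sig - 16]
12. n8.off = 6  [terminal]
13. n9.off = 29  [terminal]
14. n10.off = 6  [terminal]
15. n7.key = false  [A.wid > 1]
16. n7.ok = false  [b₂.off > 6]
17. n2.env = false  [false]
18. n11.hot = -9  [terminal]
19. n0.env = true  [h.hot > -10]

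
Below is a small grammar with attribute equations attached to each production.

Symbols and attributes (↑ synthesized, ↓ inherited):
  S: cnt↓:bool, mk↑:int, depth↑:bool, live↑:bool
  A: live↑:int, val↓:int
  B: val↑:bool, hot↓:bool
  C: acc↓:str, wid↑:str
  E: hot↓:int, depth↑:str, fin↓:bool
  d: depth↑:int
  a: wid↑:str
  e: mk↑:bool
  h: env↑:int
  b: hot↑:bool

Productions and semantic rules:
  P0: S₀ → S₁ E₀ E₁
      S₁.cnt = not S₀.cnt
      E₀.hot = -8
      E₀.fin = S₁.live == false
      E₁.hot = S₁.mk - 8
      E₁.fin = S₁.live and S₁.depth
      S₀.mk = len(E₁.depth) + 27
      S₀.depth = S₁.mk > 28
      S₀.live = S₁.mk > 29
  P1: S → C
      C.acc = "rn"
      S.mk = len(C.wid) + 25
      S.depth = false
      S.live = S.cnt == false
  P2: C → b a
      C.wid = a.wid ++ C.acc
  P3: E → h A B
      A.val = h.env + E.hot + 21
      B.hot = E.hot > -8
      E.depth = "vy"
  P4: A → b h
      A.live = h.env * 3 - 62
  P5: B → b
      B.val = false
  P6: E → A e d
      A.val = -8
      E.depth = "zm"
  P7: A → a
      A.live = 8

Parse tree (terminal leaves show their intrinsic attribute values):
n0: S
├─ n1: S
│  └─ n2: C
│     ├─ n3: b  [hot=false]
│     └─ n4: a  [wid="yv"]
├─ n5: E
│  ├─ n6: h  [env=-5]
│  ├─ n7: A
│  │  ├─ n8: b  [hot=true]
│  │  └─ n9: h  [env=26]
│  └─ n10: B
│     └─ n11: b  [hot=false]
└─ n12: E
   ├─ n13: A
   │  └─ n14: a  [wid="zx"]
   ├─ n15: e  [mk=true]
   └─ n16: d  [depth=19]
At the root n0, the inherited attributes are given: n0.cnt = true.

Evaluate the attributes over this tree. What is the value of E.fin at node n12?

1. n0.cnt = true  [given at root]
2. n1.cnt = false  [not S₀.cnt]
3. n2.acc = "rn"  ["rn"]
4. n3.hot = false  [terminal]
5. n4.wid = "yv"  [terminal]
6. n2.wid = "yvrn"  [a.wid ++ C.acc]
7. n1.mk = 29  [len(C.wid) + 25]
8. n1.depth = false  [false]
9. n1.live = true  [S.cnt == false]
10. n5.hot = -8  [-8]
11. n5.fin = false  [S₁.live == false]
12. n6.env = -5  [terminal]
13. n7.val = 8  [h.env + E.hot + 21]
14. n8.hot = true  [terminal]
15. n9.env = 26  [terminal]
16. n7.live = 16  [h.env * 3 - 62]
17. n10.hot = false  [E.hot > -8]
18. n11.hot = false  [terminal]
19. n10.val = false  [false]
20. n5.depth = "vy"  ["vy"]
21. n12.hot = 21  [S₁.mk - 8]
22. n12.fin = false  [S₁.live and S₁.depth]
23. n13.val = -8  [-8]
24. n14.wid = "zx"  [terminal]
25. n13.live = 8  [8]
26. n15.mk = true  [terminal]
27. n16.depth = 19  [terminal]
28. n12.depth = "zm"  ["zm"]
29. n0.mk = 29  [len(E₁.depth) + 27]
30. n0.depth = true  [S₁.mk > 28]
31. n0.live = false  [S₁.mk > 29]

false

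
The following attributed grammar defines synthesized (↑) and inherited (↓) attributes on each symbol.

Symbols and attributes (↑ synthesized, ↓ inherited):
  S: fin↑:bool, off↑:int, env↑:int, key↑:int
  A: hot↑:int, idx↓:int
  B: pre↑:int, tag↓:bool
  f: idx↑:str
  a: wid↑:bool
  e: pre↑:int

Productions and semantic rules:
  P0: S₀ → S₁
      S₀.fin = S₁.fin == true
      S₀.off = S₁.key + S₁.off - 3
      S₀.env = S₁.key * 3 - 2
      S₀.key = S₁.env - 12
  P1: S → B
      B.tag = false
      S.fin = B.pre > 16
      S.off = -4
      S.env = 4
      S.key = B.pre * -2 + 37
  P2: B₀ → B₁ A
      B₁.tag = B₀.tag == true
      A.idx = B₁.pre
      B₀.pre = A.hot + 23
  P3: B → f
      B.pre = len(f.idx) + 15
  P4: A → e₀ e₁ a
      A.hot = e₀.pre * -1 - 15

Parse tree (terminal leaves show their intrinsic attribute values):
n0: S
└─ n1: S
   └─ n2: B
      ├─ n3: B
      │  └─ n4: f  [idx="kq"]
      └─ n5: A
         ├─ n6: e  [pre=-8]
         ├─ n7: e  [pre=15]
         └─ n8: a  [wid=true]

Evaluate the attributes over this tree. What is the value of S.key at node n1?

1. n2.tag = false  [false]
2. n3.tag = false  [B₀.tag == true]
3. n4.idx = "kq"  [terminal]
4. n3.pre = 17  [len(f.idx) + 15]
5. n5.idx = 17  [B₁.pre]
6. n6.pre = -8  [terminal]
7. n7.pre = 15  [terminal]
8. n8.wid = true  [terminal]
9. n5.hot = -7  [e₀.pre * -1 - 15]
10. n2.pre = 16  [A.hot + 23]
11. n1.fin = false  [B.pre > 16]
12. n1.off = -4  [-4]
13. n1.env = 4  [4]
14. n1.key = 5  [B.pre * -2 + 37]
15. n0.fin = false  [S₁.fin == true]
16. n0.off = -2  [S₁.key + S₁.off - 3]
17. n0.env = 13  [S₁.key * 3 - 2]
18. n0.key = -8  [S₁.env - 12]

5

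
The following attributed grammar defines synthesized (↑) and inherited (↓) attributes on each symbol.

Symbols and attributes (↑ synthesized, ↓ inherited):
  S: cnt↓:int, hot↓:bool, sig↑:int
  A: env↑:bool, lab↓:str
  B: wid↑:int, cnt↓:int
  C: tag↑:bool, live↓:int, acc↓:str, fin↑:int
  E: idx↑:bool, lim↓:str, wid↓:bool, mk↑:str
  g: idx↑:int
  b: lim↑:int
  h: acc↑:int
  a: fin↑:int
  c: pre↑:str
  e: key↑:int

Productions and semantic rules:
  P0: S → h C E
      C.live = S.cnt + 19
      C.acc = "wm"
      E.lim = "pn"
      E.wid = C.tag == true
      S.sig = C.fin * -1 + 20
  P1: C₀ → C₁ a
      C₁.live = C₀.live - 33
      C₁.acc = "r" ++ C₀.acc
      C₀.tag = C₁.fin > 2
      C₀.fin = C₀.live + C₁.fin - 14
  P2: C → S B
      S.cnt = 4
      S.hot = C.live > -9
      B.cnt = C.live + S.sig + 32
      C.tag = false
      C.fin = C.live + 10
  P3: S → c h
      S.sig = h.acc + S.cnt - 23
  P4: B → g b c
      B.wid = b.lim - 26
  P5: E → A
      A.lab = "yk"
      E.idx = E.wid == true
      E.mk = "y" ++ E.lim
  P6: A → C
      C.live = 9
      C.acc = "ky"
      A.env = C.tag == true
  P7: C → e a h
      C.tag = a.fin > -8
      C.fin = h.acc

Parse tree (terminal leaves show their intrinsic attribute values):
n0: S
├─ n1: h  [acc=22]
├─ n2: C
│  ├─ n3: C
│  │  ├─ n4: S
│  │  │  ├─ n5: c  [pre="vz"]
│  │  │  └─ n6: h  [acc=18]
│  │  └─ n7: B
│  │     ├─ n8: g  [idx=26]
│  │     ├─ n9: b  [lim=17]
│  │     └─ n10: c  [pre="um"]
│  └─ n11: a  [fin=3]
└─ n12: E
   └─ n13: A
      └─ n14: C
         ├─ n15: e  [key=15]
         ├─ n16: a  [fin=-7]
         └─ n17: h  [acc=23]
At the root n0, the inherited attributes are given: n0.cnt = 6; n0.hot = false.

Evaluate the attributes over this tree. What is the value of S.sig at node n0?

1. n0.cnt = 6  [given at root]
2. n0.hot = false  [given at root]
3. n1.acc = 22  [terminal]
4. n2.live = 25  [S.cnt + 19]
5. n2.acc = "wm"  ["wm"]
6. n3.live = -8  [C₀.live - 33]
7. n3.acc = "rwm"  ["r" ++ C₀.acc]
8. n4.cnt = 4  [4]
9. n4.hot = true  [C.live > -9]
10. n5.pre = "vz"  [terminal]
11. n6.acc = 18  [terminal]
12. n4.sig = -1  [h.acc + S.cnt - 23]
13. n7.cnt = 23  [C.live + S.sig + 32]
14. n8.idx = 26  [terminal]
15. n9.lim = 17  [terminal]
16. n10.pre = "um"  [terminal]
17. n7.wid = -9  [b.lim - 26]
18. n3.tag = false  [false]
19. n3.fin = 2  [C.live + 10]
20. n11.fin = 3  [terminal]
21. n2.tag = false  [C₁.fin > 2]
22. n2.fin = 13  [C₀.live + C₁.fin - 14]
23. n12.lim = "pn"  ["pn"]
24. n12.wid = false  [C.tag == true]
25. n13.lab = "yk"  ["yk"]
26. n14.live = 9  [9]
27. n14.acc = "ky"  ["ky"]
28. n15.key = 15  [terminal]
29. n16.fin = -7  [terminal]
30. n17.acc = 23  [terminal]
31. n14.tag = true  [a.fin > -8]
32. n14.fin = 23  [h.acc]
33. n13.env = true  [C.tag == true]
34. n12.idx = false  [E.wid == true]
35. n12.mk = "ypn"  ["y" ++ E.lim]
36. n0.sig = 7  [C.fin * -1 + 20]

7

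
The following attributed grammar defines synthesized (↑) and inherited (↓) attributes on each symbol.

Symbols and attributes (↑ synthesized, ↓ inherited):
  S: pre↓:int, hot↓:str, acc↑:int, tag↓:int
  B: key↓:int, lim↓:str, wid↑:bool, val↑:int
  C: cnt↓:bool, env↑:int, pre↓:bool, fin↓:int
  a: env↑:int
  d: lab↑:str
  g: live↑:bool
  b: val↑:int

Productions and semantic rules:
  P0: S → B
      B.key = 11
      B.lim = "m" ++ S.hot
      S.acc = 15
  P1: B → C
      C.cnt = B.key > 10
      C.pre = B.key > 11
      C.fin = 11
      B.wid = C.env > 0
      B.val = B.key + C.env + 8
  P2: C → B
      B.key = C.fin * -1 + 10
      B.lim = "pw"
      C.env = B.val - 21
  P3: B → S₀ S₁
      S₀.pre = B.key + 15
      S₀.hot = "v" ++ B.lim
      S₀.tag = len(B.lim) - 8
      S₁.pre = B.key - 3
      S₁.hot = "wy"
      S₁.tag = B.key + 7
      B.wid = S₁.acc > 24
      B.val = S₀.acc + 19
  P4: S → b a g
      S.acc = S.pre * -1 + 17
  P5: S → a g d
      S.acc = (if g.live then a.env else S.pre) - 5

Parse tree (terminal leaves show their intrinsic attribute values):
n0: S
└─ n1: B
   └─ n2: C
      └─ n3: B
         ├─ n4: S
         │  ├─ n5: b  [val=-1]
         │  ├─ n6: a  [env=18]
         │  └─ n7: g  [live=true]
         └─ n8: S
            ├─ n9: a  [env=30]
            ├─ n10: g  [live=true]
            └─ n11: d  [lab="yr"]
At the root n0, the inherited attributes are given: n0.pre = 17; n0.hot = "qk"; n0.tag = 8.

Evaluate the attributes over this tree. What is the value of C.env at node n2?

1. n0.pre = 17  [given at root]
2. n0.hot = "qk"  [given at root]
3. n0.tag = 8  [given at root]
4. n1.key = 11  [11]
5. n1.lim = "mqk"  ["m" ++ S.hot]
6. n2.cnt = true  [B.key > 10]
7. n2.pre = false  [B.key > 11]
8. n2.fin = 11  [11]
9. n3.key = -1  [C.fin * -1 + 10]
10. n3.lim = "pw"  ["pw"]
11. n4.pre = 14  [B.key + 15]
12. n4.hot = "vpw"  ["v" ++ B.lim]
13. n4.tag = -6  [len(B.lim) - 8]
14. n5.val = -1  [terminal]
15. n6.env = 18  [terminal]
16. n7.live = true  [terminal]
17. n4.acc = 3  [S.pre * -1 + 17]
18. n8.pre = -4  [B.key - 3]
19. n8.hot = "wy"  ["wy"]
20. n8.tag = 6  [B.key + 7]
21. n9.env = 30  [terminal]
22. n10.live = true  [terminal]
23. n11.lab = "yr"  [terminal]
24. n8.acc = 25  [(if g.live then a.env else S.pre) - 5]
25. n3.wid = true  [S₁.acc > 24]
26. n3.val = 22  [S₀.acc + 19]
27. n2.env = 1  [B.val - 21]
28. n1.wid = true  [C.env > 0]
29. n1.val = 20  [B.key + C.env + 8]
30. n0.acc = 15  [15]

1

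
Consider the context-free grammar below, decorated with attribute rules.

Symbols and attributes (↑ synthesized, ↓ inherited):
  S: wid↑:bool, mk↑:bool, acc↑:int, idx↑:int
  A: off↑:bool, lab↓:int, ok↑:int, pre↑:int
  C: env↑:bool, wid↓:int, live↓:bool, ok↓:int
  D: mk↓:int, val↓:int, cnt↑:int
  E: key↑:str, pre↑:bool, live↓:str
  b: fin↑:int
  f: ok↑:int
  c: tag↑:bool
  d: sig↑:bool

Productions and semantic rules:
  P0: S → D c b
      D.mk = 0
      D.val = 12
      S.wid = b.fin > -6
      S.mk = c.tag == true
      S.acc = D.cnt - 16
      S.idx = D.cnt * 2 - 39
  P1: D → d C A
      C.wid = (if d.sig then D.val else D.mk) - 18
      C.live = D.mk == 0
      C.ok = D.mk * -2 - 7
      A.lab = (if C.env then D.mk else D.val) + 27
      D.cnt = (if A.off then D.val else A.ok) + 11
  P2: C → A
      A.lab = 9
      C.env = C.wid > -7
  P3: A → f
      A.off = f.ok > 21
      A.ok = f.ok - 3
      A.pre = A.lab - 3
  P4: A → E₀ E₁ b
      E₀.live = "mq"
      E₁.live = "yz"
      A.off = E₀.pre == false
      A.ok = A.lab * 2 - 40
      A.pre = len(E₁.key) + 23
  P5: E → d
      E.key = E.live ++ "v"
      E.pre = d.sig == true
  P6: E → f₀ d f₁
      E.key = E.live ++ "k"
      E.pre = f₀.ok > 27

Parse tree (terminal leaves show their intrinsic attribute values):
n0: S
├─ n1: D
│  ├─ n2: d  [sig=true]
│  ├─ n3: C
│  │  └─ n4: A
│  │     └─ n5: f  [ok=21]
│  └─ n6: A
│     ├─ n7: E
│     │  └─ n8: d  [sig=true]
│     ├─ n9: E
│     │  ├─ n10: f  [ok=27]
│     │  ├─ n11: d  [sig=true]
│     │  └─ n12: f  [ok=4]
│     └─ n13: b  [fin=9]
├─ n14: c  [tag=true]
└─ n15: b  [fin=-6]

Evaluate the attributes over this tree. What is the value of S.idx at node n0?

11

1. n1.mk = 0  [0]
2. n1.val = 12  [12]
3. n2.sig = true  [terminal]
4. n3.wid = -6  [(if d.sig then D.val else D.mk) - 18]
5. n3.live = true  [D.mk == 0]
6. n3.ok = -7  [D.mk * -2 - 7]
7. n4.lab = 9  [9]
8. n5.ok = 21  [terminal]
9. n4.off = false  [f.ok > 21]
10. n4.ok = 18  [f.ok - 3]
11. n4.pre = 6  [A.lab - 3]
12. n3.env = true  [C.wid > -7]
13. n6.lab = 27  [(if C.env then D.mk else D.val) + 27]
14. n7.live = "mq"  ["mq"]
15. n8.sig = true  [terminal]
16. n7.key = "mqv"  [E.live ++ "v"]
17. n7.pre = true  [d.sig == true]
18. n9.live = "yz"  ["yz"]
19. n10.ok = 27  [terminal]
20. n11.sig = true  [terminal]
21. n12.ok = 4  [terminal]
22. n9.key = "yzk"  [E.live ++ "k"]
23. n9.pre = false  [f₀.ok > 27]
24. n13.fin = 9  [terminal]
25. n6.off = false  [E₀.pre == false]
26. n6.ok = 14  [A.lab * 2 - 40]
27. n6.pre = 26  [len(E₁.key) + 23]
28. n1.cnt = 25  [(if A.off then D.val else A.ok) + 11]
29. n14.tag = true  [terminal]
30. n15.fin = -6  [terminal]
31. n0.wid = false  [b.fin > -6]
32. n0.mk = true  [c.tag == true]
33. n0.acc = 9  [D.cnt - 16]
34. n0.idx = 11  [D.cnt * 2 - 39]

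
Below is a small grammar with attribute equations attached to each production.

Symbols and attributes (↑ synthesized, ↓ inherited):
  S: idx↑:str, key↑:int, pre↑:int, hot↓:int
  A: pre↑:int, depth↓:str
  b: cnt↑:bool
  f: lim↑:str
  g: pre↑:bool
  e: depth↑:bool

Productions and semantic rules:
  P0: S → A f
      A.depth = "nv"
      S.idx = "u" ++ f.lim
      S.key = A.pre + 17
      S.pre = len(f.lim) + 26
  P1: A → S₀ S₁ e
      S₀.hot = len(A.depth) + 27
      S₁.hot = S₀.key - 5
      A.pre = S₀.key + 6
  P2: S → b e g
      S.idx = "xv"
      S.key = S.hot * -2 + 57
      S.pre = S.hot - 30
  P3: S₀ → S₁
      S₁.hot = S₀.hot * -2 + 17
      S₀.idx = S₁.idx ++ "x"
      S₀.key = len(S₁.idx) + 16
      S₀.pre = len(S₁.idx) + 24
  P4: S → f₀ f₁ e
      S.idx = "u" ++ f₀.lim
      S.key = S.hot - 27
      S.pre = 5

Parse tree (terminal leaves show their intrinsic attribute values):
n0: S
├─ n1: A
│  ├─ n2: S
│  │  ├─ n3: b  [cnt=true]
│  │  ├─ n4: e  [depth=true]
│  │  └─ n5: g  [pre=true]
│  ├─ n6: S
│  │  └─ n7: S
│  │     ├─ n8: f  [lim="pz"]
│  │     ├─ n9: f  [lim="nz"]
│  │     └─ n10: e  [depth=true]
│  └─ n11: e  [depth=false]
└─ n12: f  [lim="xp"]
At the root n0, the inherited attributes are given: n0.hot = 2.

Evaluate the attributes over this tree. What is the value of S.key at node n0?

22

1. n0.hot = 2  [given at root]
2. n1.depth = "nv"  ["nv"]
3. n2.hot = 29  [len(A.depth) + 27]
4. n3.cnt = true  [terminal]
5. n4.depth = true  [terminal]
6. n5.pre = true  [terminal]
7. n2.idx = "xv"  ["xv"]
8. n2.key = -1  [S.hot * -2 + 57]
9. n2.pre = -1  [S.hot - 30]
10. n6.hot = -6  [S₀.key - 5]
11. n7.hot = 29  [S₀.hot * -2 + 17]
12. n8.lim = "pz"  [terminal]
13. n9.lim = "nz"  [terminal]
14. n10.depth = true  [terminal]
15. n7.idx = "upz"  ["u" ++ f₀.lim]
16. n7.key = 2  [S.hot - 27]
17. n7.pre = 5  [5]
18. n6.idx = "upzx"  [S₁.idx ++ "x"]
19. n6.key = 19  [len(S₁.idx) + 16]
20. n6.pre = 27  [len(S₁.idx) + 24]
21. n11.depth = false  [terminal]
22. n1.pre = 5  [S₀.key + 6]
23. n12.lim = "xp"  [terminal]
24. n0.idx = "uxp"  ["u" ++ f.lim]
25. n0.key = 22  [A.pre + 17]
26. n0.pre = 28  [len(f.lim) + 26]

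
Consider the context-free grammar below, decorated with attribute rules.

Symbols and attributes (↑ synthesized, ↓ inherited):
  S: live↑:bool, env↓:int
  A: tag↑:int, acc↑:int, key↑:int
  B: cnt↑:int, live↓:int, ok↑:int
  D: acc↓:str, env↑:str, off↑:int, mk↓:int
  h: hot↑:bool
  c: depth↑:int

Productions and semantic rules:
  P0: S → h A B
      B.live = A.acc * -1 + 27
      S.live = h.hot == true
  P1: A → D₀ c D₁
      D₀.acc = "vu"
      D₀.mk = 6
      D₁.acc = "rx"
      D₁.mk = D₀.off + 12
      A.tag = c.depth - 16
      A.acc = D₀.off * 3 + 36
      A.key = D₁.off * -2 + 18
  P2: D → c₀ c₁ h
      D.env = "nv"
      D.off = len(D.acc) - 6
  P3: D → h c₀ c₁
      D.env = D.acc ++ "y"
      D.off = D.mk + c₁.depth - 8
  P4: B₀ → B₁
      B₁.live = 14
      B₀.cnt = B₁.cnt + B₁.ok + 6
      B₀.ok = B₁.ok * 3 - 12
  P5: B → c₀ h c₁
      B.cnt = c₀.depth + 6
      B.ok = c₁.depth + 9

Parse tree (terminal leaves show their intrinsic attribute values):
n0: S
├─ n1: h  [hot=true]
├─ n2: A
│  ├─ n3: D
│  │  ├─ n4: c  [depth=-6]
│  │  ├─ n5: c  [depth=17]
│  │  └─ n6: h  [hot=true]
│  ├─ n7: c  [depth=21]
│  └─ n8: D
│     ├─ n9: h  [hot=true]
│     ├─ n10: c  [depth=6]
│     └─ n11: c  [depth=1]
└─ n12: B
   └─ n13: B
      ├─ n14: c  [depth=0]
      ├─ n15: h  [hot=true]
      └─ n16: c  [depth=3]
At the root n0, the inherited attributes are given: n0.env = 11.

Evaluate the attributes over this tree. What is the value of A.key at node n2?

1. n0.env = 11  [given at root]
2. n1.hot = true  [terminal]
3. n3.acc = "vu"  ["vu"]
4. n3.mk = 6  [6]
5. n4.depth = -6  [terminal]
6. n5.depth = 17  [terminal]
7. n6.hot = true  [terminal]
8. n3.env = "nv"  ["nv"]
9. n3.off = -4  [len(D.acc) - 6]
10. n7.depth = 21  [terminal]
11. n8.acc = "rx"  ["rx"]
12. n8.mk = 8  [D₀.off + 12]
13. n9.hot = true  [terminal]
14. n10.depth = 6  [terminal]
15. n11.depth = 1  [terminal]
16. n8.env = "rxy"  [D.acc ++ "y"]
17. n8.off = 1  [D.mk + c₁.depth - 8]
18. n2.tag = 5  [c.depth - 16]
19. n2.acc = 24  [D₀.off * 3 + 36]
20. n2.key = 16  [D₁.off * -2 + 18]
21. n12.live = 3  [A.acc * -1 + 27]
22. n13.live = 14  [14]
23. n14.depth = 0  [terminal]
24. n15.hot = true  [terminal]
25. n16.depth = 3  [terminal]
26. n13.cnt = 6  [c₀.depth + 6]
27. n13.ok = 12  [c₁.depth + 9]
28. n12.cnt = 24  [B₁.cnt + B₁.ok + 6]
29. n12.ok = 24  [B₁.ok * 3 - 12]
30. n0.live = true  [h.hot == true]

16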